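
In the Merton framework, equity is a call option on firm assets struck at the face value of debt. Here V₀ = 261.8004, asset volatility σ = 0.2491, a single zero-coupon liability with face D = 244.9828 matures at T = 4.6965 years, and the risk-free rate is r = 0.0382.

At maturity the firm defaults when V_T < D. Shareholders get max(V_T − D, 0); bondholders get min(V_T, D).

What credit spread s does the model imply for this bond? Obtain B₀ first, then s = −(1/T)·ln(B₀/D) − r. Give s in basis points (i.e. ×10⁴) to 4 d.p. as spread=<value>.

spread=289.3347

d₁ = [ln(V₀/D) + (r + σ²/2)T] / (σ√T)
   = [ln(261.8004/244.9828) + (0.0382 + 0.5·0.2491²)·4.6965] / (0.2491·√4.6965)
   = [0.066394 + 0.325117] / 0.539835 = 0.725243
d₂ = d₁ − σ√T = 0.725243 − 0.539835 = 0.185408
N(d₁) = 0.765849,  N(d₂) = 0.573546,  e^(−rT) = 0.835766
E₀ = V₀·N(d₁) − D·e^(−rT)·N(d₂)
   = 261.8004·0.765849 − 244.9828·0.835766·0.573546 = 83.066937
B₀ = V₀ − E₀ = 261.8004 − 83.066937 = 178.733463
spread = −(1/T)·ln(B₀/D) − r = −(1/4.6965)·ln(178.733463/244.9828) − 0.0382 = 0.02893347
in basis points: 0.02893347 × 10⁴ = 289.3347 bp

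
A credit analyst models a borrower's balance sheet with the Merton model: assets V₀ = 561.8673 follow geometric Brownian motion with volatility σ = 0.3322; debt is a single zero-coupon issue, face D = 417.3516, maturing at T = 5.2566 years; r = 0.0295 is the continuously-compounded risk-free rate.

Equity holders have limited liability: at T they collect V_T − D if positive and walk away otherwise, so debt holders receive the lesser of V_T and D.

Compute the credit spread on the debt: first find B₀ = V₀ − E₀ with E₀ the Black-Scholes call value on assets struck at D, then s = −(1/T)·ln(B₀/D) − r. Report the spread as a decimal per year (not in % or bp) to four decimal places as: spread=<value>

spread=0.0324

d₁ = [ln(V₀/D) + (r + σ²/2)T] / (σ√T)
   = [ln(561.8673/417.3516) + (0.0295 + 0.5·0.3322²)·5.2566] / (0.3322·√5.2566)
   = [0.297337 + 0.445121] / 0.761644 = 0.974809
d₂ = d₁ − σ√T = 0.974809 − 0.761644 = 0.213164
N(d₁) = 0.835172,  N(d₂) = 0.584401,  e^(−rT) = 0.856355
E₀ = V₀·N(d₁) − D·e^(−rT)·N(d₂)
   = 561.8673·0.835172 − 417.3516·0.856355·0.584401 = 260.390482
B₀ = V₀ − E₀ = 561.8673 − 260.390482 = 301.476818
spread = −(1/T)·ln(B₀/D) − r = −(1/5.2566)·ln(301.476818/417.3516) − 0.0295 = 0.03237192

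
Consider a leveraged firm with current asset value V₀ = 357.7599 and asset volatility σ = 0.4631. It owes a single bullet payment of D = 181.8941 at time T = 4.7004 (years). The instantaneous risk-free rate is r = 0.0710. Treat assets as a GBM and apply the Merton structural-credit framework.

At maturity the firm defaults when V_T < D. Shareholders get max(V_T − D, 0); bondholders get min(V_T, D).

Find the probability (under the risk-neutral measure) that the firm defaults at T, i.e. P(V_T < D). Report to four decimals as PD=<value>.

PD=0.3071

d₁ = [ln(V₀/D) + (r + σ²/2)T] / (σ√T)
   = [ln(357.7599/181.8941) + (0.0710 + 0.5·0.4631²)·4.7004] / (0.4631·√4.7004)
   = [0.676437 + 0.837756] / 1.004020 = 1.508131
d₂ = d₁ − σ√T = 1.508131 − 1.004020 = 0.504112
risk-neutral PD = N(−d₂) = N(-0.504112) = 0.307091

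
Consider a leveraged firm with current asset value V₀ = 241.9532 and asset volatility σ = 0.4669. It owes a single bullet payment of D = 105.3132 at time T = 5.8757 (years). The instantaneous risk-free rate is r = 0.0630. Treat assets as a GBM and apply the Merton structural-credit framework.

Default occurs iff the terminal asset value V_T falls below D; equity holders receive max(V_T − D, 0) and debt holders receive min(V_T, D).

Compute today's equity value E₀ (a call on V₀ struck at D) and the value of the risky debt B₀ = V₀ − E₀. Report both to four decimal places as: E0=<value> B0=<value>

d₁ = [ln(V₀/D) + (r + σ²/2)T] / (σ√T)
   = [ln(241.9532/105.3132) + (0.0630 + 0.5·0.4669²)·5.8757] / (0.4669·√5.8757)
   = [0.831806 + 1.010608] / 1.131758 = 1.627921
d₂ = d₁ − σ√T = 1.627921 − 1.131758 = 0.496163
N(d₁) = 0.948229,  N(d₂) = 0.690110,  e^(−rT) = 0.690618
E₀ = V₀·N(d₁) − D·e^(−rT)·N(d₂)
   = 241.9532·0.948229 − 105.3132·0.690618·0.690110 = 179.234582
B₀ = V₀ − E₀ = 241.9532 − 179.234582 = 62.718618

E0=179.2346 B0=62.7186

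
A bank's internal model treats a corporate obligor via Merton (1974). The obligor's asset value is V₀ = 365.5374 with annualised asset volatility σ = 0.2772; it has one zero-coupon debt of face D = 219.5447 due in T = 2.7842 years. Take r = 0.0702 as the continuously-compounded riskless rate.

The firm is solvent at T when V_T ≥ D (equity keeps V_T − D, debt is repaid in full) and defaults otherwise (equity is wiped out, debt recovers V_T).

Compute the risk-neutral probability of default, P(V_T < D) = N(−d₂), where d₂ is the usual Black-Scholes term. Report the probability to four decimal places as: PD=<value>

d₁ = [ln(V₀/D) + (r + σ²/2)T] / (σ√T)
   = [ln(365.5374/219.5447) + (0.0702 + 0.5·0.2772²)·2.7842] / (0.2772·√2.7842)
   = [0.509813 + 0.302420] / 0.462534 = 1.756050
d₂ = d₁ − σ√T = 1.756050 − 0.462534 = 1.293516
risk-neutral PD = N(−d₂) = N(-1.293516) = 0.097916

PD=0.0979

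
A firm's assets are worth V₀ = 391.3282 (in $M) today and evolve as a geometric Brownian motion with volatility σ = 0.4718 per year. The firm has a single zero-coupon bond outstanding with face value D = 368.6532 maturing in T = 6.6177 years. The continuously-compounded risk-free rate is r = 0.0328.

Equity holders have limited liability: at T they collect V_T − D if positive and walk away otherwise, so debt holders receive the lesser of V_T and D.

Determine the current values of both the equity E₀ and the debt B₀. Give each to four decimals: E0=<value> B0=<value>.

E0=207.7539 B0=183.5743

d₁ = [ln(V₀/D) + (r + σ²/2)T] / (σ√T)
   = [ln(391.3282/368.6532) + (0.0328 + 0.5·0.4718²)·6.6177] / (0.4718·√6.6177)
   = [0.059690 + 0.953595] / 1.213700 = 0.834873
d₂ = d₁ − σ√T = 0.834873 − 1.213700 = -0.378828
N(d₁) = 0.798105,  N(d₂) = 0.352408,  e^(−rT) = 0.804881
E₀ = V₀·N(d₁) − D·e^(−rT)·N(d₂)
   = 391.3282·0.798105 − 368.6532·0.804881·0.352408 = 207.753914
B₀ = V₀ − E₀ = 391.3282 − 207.753914 = 183.574286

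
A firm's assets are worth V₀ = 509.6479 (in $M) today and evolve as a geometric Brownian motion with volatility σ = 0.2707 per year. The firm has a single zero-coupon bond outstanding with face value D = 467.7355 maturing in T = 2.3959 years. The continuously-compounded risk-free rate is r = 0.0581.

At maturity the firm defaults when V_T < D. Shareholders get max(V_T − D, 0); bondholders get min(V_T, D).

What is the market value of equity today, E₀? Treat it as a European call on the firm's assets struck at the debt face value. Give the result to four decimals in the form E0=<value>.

d₁ = [ln(V₀/D) + (r + σ²/2)T] / (σ√T)
   = [ln(509.6479/467.7355) + (0.0581 + 0.5·0.2707²)·2.3959] / (0.2707·√2.3959)
   = [0.085817 + 0.226986] / 0.419008 = 0.746532
d₂ = d₁ − σ√T = 0.746532 − 0.419008 = 0.327523
N(d₁) = 0.772327,  N(d₂) = 0.628364,  e^(−rT) = 0.870052
E₀ = V₀·N(d₁) − D·e^(−rT)·N(d₂)
   = 509.6479·0.772327 − 467.7355·0.870052·0.628364 = 137.899262

E0=137.8993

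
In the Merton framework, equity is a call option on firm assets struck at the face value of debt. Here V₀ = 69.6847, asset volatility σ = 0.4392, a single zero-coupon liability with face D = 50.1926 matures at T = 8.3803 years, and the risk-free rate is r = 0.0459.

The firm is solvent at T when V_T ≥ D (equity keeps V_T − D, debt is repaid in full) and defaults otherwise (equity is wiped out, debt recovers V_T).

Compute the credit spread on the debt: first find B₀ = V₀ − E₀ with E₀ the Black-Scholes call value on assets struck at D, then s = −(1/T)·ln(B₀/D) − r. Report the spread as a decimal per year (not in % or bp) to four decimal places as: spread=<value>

d₁ = [ln(V₀/D) + (r + σ²/2)T] / (σ√T)
   = [ln(69.6847/50.1926) + (0.0459 + 0.5·0.4392²)·8.3803] / (0.4392·√8.3803)
   = [0.328113 + 1.192922] / 1.271429 = 1.196319
d₂ = d₁ − σ√T = 1.196319 − 1.271429 = -0.075110
N(d₁) = 0.884214,  N(d₂) = 0.470064,  e^(−rT) = 0.680685
E₀ = V₀·N(d₁) − D·e^(−rT)·N(d₂)
   = 69.6847·0.884214 − 50.1926·0.680685·0.470064 = 45.556299
B₀ = V₀ − E₀ = 69.6847 − 45.556299 = 24.128401
spread = −(1/T)·ln(B₀/D) − r = −(1/8.3803)·ln(24.128401/50.1926) − 0.0459 = 0.04150475

spread=0.0415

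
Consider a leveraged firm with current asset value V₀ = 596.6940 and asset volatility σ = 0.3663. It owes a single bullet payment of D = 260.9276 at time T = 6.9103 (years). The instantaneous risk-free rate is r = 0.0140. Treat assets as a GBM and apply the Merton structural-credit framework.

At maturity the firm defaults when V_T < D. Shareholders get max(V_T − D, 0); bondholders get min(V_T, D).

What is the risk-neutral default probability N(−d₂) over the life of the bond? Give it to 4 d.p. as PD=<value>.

PD=0.3163

d₁ = [ln(V₀/D) + (r + σ²/2)T] / (σ√T)
   = [ln(596.6940/260.9276) + (0.0140 + 0.5·0.3663²)·6.9103] / (0.3663·√6.9103)
   = [0.827161 + 0.560341] / 0.962909 = 1.440949
d₂ = d₁ − σ√T = 1.440949 − 0.962909 = 0.478039
risk-neutral PD = N(−d₂) = N(-0.478039) = 0.316311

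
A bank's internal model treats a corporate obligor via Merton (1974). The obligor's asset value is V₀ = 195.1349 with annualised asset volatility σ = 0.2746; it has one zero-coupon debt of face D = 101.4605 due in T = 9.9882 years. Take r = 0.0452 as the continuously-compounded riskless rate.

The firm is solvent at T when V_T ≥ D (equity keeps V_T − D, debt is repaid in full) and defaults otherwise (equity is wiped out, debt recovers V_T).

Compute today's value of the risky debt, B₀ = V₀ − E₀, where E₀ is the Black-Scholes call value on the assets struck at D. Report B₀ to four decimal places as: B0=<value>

d₁ = [ln(V₀/D) + (r + σ²/2)T] / (σ√T)
   = [ln(195.1349/101.4605) + (0.0452 + 0.5·0.2746²)·9.9882] / (0.2746·√9.9882)
   = [0.654022 + 0.828048] / 0.867849 = 1.707750
d₂ = d₁ − σ√T = 1.707750 − 0.867849 = 0.839901
N(d₁) = 0.956159,  N(d₂) = 0.799518,  e^(−rT) = 0.636694
E₀ = V₀·N(d₁) − D·e^(−rT)·N(d₂)
   = 195.1349·0.956159 − 101.4605·0.636694·0.799518 = 134.931645
B₀ = V₀ − E₀ = 195.1349 − 134.931645 = 60.203255

B0=60.2033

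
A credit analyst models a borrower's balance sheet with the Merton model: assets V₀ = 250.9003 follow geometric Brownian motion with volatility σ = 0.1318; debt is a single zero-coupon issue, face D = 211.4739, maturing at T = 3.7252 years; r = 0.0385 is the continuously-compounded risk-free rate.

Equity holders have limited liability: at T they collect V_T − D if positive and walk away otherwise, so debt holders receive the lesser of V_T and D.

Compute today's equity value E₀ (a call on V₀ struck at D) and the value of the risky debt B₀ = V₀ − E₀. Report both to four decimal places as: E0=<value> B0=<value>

d₁ = [ln(V₀/D) + (r + σ²/2)T] / (σ√T)
   = [ln(250.9003/211.4739) + (0.0385 + 0.5·0.1318²)·3.7252] / (0.1318·√3.7252)
   = [0.170954 + 0.175776] / 0.254384 = 1.363017
d₂ = d₁ − σ√T = 1.363017 − 0.254384 = 1.108632
N(d₁) = 0.913561,  N(d₂) = 0.866206,  e^(−rT) = 0.866390
E₀ = V₀·N(d₁) − D·e^(−rT)·N(d₂)
   = 250.9003·0.913561 − 211.4739·0.866390·0.866206 = 70.507619
B₀ = V₀ − E₀ = 250.9003 − 70.507619 = 180.392681

E0=70.5076 B0=180.3927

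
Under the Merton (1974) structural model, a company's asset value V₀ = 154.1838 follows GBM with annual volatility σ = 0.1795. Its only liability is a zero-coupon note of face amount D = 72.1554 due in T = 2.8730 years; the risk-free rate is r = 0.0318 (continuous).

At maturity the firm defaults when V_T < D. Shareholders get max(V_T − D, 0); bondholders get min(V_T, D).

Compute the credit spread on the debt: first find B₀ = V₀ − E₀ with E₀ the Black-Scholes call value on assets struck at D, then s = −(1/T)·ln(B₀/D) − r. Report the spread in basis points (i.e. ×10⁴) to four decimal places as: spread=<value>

d₁ = [ln(V₀/D) + (r + σ²/2)T] / (σ√T)
   = [ln(154.1838/72.1554) + (0.0318 + 0.5·0.1795²)·2.8730] / (0.1795·√2.8730)
   = [0.759323 + 0.137646] / 0.304251 = 2.948120
d₂ = d₁ − σ√T = 2.948120 − 0.304251 = 2.643869
N(d₁) = 0.998401,  N(d₂) = 0.995902,  e^(−rT) = 0.912688
E₀ = V₀·N(d₁) − D·e^(−rT)·N(d₂)
   = 154.1838·0.998401 − 72.1554·0.912688·0.995902 = 88.351863
B₀ = V₀ − E₀ = 154.1838 − 88.351863 = 65.831937
spread = −(1/T)·ln(B₀/D) − r = −(1/2.8730)·ln(65.831937/72.1554) − 0.0318 = 0.00012379
in basis points: 0.00012379 × 10⁴ = 1.2379 bp

spread=1.2379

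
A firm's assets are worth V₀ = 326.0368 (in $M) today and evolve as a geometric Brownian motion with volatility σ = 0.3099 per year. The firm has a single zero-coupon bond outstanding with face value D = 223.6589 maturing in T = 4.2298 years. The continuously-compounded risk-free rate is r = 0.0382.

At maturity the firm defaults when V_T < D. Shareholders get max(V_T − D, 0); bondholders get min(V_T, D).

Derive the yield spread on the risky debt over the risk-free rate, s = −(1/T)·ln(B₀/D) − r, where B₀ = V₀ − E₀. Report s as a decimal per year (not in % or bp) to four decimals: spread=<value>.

d₁ = [ln(V₀/D) + (r + σ²/2)T] / (σ√T)
   = [ln(326.0368/223.6589) + (0.0382 + 0.5·0.3099²)·4.2298] / (0.3099·√4.2298)
   = [0.376888 + 0.364689] / 0.637355 = 1.163523
d₂ = d₁ − σ√T = 1.163523 − 0.637355 = 0.526168
N(d₁) = 0.877691,  N(d₂) = 0.700614,  e^(−rT) = 0.850800
E₀ = V₀·N(d₁) − D·e^(−rT)·N(d₂)
   = 326.0368·0.877691 − 223.6589·0.850800·0.700614 = 152.840518
B₀ = V₀ − E₀ = 326.0368 − 152.840518 = 173.196282
spread = −(1/T)·ln(B₀/D) − r = −(1/4.2298)·ln(173.196282/223.6589) − 0.0382 = 0.02225123

spread=0.0223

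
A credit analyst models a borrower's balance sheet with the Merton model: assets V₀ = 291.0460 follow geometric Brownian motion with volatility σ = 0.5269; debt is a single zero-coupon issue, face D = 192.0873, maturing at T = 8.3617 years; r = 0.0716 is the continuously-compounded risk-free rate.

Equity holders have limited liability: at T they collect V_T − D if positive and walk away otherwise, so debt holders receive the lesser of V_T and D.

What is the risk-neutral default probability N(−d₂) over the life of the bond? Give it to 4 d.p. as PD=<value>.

d₁ = [ln(V₀/D) + (r + σ²/2)T] / (σ√T)
   = [ln(291.0460/192.0873) + (0.0716 + 0.5·0.5269²)·8.3617] / (0.5269·√8.3617)
   = [0.415531 + 1.759400] / 1.523616 = 1.427480
d₂ = d₁ − σ√T = 1.427480 − 1.523616 = -0.096136
risk-neutral PD = N(−d₂) = N(0.096136) = 0.538294

PD=0.5383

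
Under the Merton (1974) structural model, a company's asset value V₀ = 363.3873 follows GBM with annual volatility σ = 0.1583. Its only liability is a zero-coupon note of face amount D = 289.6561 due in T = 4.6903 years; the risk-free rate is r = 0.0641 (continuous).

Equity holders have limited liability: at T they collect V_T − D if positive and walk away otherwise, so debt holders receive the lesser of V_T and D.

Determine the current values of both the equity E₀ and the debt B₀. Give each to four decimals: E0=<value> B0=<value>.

d₁ = [ln(V₀/D) + (r + σ²/2)T] / (σ√T)
   = [ln(363.3873/289.6561) + (0.0641 + 0.5·0.1583²)·4.6903] / (0.1583·√4.6903)
   = [0.226775 + 0.359415] / 0.342832 = 1.709847
d₂ = d₁ − σ√T = 1.709847 − 0.342832 = 1.367015
N(d₁) = 0.956353,  N(d₂) = 0.914190,  e^(−rT) = 0.740338
E₀ = V₀·N(d₁) − D·e^(−rT)·N(d₂)
   = 363.3873·0.956353 − 289.6561·0.740338·0.914190 = 151.484496
B₀ = V₀ − E₀ = 363.3873 − 151.484496 = 211.902804

E0=151.4845 B0=211.9028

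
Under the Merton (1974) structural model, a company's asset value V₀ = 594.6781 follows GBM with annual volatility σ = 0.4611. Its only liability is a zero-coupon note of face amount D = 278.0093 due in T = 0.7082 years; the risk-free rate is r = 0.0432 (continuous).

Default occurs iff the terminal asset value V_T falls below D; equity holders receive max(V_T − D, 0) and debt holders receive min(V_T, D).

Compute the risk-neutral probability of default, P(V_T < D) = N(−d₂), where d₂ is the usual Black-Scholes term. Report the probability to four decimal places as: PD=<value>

PD=0.0326

d₁ = [ln(V₀/D) + (r + σ²/2)T] / (σ√T)
   = [ln(594.6781/278.0093) + (0.0432 + 0.5·0.4611²)·0.7082] / (0.4611·√0.7082)
   = [0.760366 + 0.105881] / 0.388037 = 2.232381
d₂ = d₁ − σ√T = 2.232381 − 0.388037 = 1.844344
risk-neutral PD = N(−d₂) = N(-1.844344) = 0.032567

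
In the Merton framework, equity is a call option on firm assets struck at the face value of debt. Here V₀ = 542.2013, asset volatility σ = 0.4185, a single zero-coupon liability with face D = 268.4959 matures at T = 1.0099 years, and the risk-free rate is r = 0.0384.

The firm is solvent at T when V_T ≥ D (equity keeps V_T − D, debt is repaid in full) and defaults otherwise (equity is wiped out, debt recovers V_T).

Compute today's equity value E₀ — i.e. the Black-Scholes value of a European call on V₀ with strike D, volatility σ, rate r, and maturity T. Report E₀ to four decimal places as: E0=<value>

E0=286.3403

d₁ = [ln(V₀/D) + (r + σ²/2)T] / (σ√T)
   = [ln(542.2013/268.4959) + (0.0384 + 0.5·0.4185²)·1.0099] / (0.4185·√1.0099)
   = [0.702802 + 0.127218] / 0.420566 = 1.973576
d₂ = d₁ − σ√T = 1.973576 − 0.420566 = 1.553010
N(d₁) = 0.975785,  N(d₂) = 0.939790,  e^(−rT) = 0.961962
E₀ = V₀·N(d₁) − D·e^(−rT)·N(d₂)
   = 542.2013·0.975785 − 268.4959·0.961962·0.939790 = 286.340330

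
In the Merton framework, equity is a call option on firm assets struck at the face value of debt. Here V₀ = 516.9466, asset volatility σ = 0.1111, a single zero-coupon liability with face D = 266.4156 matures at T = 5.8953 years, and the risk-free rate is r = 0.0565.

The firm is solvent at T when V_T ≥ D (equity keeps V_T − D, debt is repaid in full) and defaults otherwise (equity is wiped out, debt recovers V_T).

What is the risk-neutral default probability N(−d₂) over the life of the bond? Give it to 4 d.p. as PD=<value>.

d₁ = [ln(V₀/D) + (r + σ²/2)T] / (σ√T)
   = [ln(516.9466/266.4156) + (0.0565 + 0.5·0.1111²)·5.8953] / (0.1111·√5.8953)
   = [0.662882 + 0.369468] / 0.269753 = 3.827013
d₂ = d₁ − σ√T = 3.827013 − 0.269753 = 3.557260
risk-neutral PD = N(−d₂) = N(-3.557260) = 0.000187

PD=0.0002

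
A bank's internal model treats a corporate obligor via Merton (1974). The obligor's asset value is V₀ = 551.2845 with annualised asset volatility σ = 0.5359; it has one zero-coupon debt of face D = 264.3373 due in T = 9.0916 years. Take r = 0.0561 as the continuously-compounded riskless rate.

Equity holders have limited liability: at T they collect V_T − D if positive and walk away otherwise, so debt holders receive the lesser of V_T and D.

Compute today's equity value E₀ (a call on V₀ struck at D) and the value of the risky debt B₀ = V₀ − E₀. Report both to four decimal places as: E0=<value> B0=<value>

E0=442.7387 B0=108.5458

d₁ = [ln(V₀/D) + (r + σ²/2)T] / (σ√T)
   = [ln(551.2845/264.3373) + (0.0561 + 0.5·0.5359²)·9.0916] / (0.5359·√9.0916)
   = [0.735025 + 1.815542] / 1.615861 = 1.578457
d₂ = d₁ − σ√T = 1.578457 − 1.615861 = -0.037404
N(d₁) = 0.942770,  N(d₂) = 0.485082,  e^(−rT) = 0.600472
E₀ = V₀·N(d₁) − D·e^(−rT)·N(d₂)
   = 551.2845·0.942770 − 264.3373·0.600472·0.485082 = 442.738655
B₀ = V₀ − E₀ = 551.2845 − 442.738655 = 108.545845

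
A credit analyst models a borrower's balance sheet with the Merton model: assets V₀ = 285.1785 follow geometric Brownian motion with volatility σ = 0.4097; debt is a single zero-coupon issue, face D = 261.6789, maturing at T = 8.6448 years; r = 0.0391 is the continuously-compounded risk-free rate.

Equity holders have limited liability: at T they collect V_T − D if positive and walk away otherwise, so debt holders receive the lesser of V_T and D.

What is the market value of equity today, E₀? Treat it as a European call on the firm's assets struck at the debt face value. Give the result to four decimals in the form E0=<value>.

d₁ = [ln(V₀/D) + (r + σ²/2)T] / (σ√T)
   = [ln(285.1785/261.6789) + (0.0391 + 0.5·0.4097²)·8.6448] / (0.4097·√8.6448)
   = [0.085997 + 1.063544] / 1.204602 = 0.954292
d₂ = d₁ − σ√T = 0.954292 − 1.204602 = -0.250310
N(d₁) = 0.830032,  N(d₂) = 0.401174,  e^(−rT) = 0.713187
E₀ = V₀·N(d₁) − D·e^(−rT)·N(d₂)
   = 285.1785·0.830032 − 261.6789·0.713187·0.401174 = 161.837818

E0=161.8378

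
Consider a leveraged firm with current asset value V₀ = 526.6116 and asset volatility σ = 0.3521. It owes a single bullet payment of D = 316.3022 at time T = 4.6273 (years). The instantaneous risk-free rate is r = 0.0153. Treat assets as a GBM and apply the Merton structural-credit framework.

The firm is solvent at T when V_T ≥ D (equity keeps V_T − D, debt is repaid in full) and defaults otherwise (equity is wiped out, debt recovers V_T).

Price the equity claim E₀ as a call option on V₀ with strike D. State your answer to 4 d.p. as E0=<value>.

E0=268.4116

d₁ = [ln(V₀/D) + (r + σ²/2)T] / (σ√T)
   = [ln(526.6116/316.3022) + (0.0153 + 0.5·0.3521²)·4.6273] / (0.3521·√4.6273)
   = [0.509765 + 0.357631] / 0.757408 = 1.145217
d₂ = d₁ − σ√T = 1.145217 − 0.757408 = 0.387809
N(d₁) = 0.873940,  N(d₂) = 0.650921,  e^(−rT) = 0.931650
E₀ = V₀·N(d₁) − D·e^(−rT)·N(d₂)
   = 526.6116·0.873940 − 316.3022·0.931650·0.650921 = 268.411644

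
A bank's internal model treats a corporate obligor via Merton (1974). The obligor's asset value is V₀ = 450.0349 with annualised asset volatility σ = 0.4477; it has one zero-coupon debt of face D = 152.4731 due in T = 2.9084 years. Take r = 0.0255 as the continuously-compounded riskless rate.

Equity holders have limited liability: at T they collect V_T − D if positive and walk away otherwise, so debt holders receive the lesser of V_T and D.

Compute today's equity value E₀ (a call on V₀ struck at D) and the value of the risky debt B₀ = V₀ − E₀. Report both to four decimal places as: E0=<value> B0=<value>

E0=313.6413 B0=136.3936

d₁ = [ln(V₀/D) + (r + σ²/2)T] / (σ√T)
   = [ln(450.0349/152.4731) + (0.0255 + 0.5·0.4477²)·2.9084] / (0.4477·√2.9084)
   = [1.082337 + 0.365637] / 0.763509 = 1.896473
d₂ = d₁ − σ√T = 1.896473 − 0.763509 = 1.132964
N(d₁) = 0.971051,  N(d₂) = 0.871385,  e^(−rT) = 0.928519
E₀ = V₀·N(d₁) − D·e^(−rT)·N(d₂)
   = 450.0349·0.971051 − 152.4731·0.928519·0.871385 = 313.641264
B₀ = V₀ − E₀ = 450.0349 − 313.641264 = 136.393636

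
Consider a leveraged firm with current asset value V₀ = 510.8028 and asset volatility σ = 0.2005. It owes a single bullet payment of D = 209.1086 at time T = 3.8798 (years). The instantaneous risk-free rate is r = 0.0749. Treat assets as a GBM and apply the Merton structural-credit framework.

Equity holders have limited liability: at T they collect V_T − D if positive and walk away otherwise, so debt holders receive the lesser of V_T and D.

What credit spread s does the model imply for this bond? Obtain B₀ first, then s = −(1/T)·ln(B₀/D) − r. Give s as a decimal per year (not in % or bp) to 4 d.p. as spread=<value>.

d₁ = [ln(V₀/D) + (r + σ²/2)T] / (σ√T)
   = [ln(510.8028/209.1086) + (0.0749 + 0.5·0.2005²)·3.8798] / (0.2005·√3.8798)
   = [0.893130 + 0.368581] / 0.394929 = 3.194780
d₂ = d₁ − σ√T = 3.194780 − 0.394929 = 2.799851
N(d₁) = 0.999300,  N(d₂) = 0.997444,  e^(−rT) = 0.747817
E₀ = V₀·N(d₁) − D·e^(−rT)·N(d₂)
   = 510.8028·0.999300 − 209.1086·0.747817·0.997444 = 354.470180
B₀ = V₀ − E₀ = 510.8028 − 354.470180 = 156.332620
spread = −(1/T)·ln(B₀/D) − r = −(1/3.8798)·ln(156.332620/209.1086) − 0.0749 = 0.00006980

spread=0.0001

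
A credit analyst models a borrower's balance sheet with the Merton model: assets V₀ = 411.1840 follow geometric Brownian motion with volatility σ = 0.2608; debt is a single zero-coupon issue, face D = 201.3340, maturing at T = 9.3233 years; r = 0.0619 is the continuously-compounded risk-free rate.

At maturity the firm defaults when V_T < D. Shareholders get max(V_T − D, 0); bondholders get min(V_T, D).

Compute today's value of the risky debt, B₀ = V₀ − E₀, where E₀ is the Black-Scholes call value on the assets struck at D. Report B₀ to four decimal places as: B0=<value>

d₁ = [ln(V₀/D) + (r + σ²/2)T] / (σ√T)
   = [ln(411.1840/201.3340) + (0.0619 + 0.5·0.2608²)·9.3233] / (0.2608·√9.3233)
   = [0.714076 + 0.894182] / 0.796329 = 2.019590
d₂ = d₁ − σ√T = 2.019590 − 0.796329 = 1.223261
N(d₁) = 0.978287,  N(d₂) = 0.889384,  e^(−rT) = 0.561518
E₀ = V₀·N(d₁) − D·e^(−rT)·N(d₂)
   = 411.1840·0.978287 − 201.3340·0.561518·0.889384 = 301.708773
B₀ = V₀ − E₀ = 411.1840 − 301.708773 = 109.475227

B0=109.4752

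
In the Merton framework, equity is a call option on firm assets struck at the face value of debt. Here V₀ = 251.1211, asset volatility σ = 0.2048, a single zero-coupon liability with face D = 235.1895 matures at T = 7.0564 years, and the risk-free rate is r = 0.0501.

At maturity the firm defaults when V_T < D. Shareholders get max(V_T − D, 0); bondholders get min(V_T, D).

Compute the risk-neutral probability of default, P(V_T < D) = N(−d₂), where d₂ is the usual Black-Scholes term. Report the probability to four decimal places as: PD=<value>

PD=0.3091

d₁ = [ln(V₀/D) + (r + σ²/2)T] / (σ√T)
   = [ln(251.1211/235.1895) + (0.0501 + 0.5·0.2048²)·7.0564] / (0.2048·√7.0564)
   = [0.065544 + 0.501509] / 0.544028 = 1.042322
d₂ = d₁ − σ√T = 1.042322 − 0.544028 = 0.498294
risk-neutral PD = N(−d₂) = N(-0.498294) = 0.309139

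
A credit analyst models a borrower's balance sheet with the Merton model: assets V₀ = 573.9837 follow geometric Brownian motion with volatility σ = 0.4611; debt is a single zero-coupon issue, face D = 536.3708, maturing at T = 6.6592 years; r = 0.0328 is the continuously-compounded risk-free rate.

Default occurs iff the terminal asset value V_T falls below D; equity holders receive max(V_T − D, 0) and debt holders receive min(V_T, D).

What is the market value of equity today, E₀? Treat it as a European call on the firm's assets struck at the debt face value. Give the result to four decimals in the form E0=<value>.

d₁ = [ln(V₀/D) + (r + σ²/2)T] / (σ√T)
   = [ln(573.9837/536.3708) + (0.0328 + 0.5·0.4611²)·6.6592] / (0.4611·√6.6592)
   = [0.067775 + 0.926339] / 1.189888 = 0.835468
d₂ = d₁ − σ√T = 0.835468 − 1.189888 = -0.354420
N(d₁) = 0.798273,  N(d₂) = 0.361512,  e^(−rT) = 0.803786
E₀ = V₀·N(d₁) − D·e^(−rT)·N(d₂)
   = 573.9837·0.798273 − 536.3708·0.803786·0.361512 = 302.337836

E0=302.3378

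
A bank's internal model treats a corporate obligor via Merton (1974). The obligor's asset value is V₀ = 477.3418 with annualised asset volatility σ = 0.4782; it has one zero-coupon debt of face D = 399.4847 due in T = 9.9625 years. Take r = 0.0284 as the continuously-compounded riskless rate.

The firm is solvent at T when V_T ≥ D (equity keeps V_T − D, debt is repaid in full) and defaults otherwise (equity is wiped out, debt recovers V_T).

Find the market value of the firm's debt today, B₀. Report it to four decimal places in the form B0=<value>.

B0=167.3252

d₁ = [ln(V₀/D) + (r + σ²/2)T] / (σ√T)
   = [ln(477.3418/399.4847) + (0.0284 + 0.5·0.4782²)·9.9625] / (0.4782·√9.9625)
   = [0.178057 + 1.422024] / 1.509363 = 1.060103
d₂ = d₁ − σ√T = 1.060103 − 1.509363 = -0.449260
N(d₁) = 0.855451,  N(d₂) = 0.326622,  e^(−rT) = 0.753569
E₀ = V₀·N(d₁) − D·e^(−rT)·N(d₂)
   = 477.3418·0.855451 − 399.4847·0.753569·0.326622 = 310.016556
B₀ = V₀ − E₀ = 477.3418 − 310.016556 = 167.325244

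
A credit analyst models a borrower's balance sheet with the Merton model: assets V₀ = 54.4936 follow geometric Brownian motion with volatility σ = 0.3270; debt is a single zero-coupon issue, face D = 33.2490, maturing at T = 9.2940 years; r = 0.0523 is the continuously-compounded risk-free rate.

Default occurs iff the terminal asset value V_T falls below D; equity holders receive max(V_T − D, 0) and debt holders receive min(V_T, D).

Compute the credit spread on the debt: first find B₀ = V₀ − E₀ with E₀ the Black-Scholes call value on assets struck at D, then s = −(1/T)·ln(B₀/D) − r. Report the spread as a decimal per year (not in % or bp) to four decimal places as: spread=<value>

spread=0.0149

d₁ = [ln(V₀/D) + (r + σ²/2)T] / (σ√T)
   = [ln(54.4936/33.2490) + (0.0523 + 0.5·0.3270²)·9.2940] / (0.3270·√9.2940)
   = [0.494059 + 0.982975] / 0.996894 = 1.481635
d₂ = d₁ − σ√T = 1.481635 − 0.996894 = 0.484741
N(d₁) = 0.930781,  N(d₂) = 0.686070,  e^(−rT) = 0.615035
E₀ = V₀·N(d₁) − D·e^(−rT)·N(d₂)
   = 54.4936·0.930781 − 33.2490·0.615035·0.686070 = 36.691976
B₀ = V₀ − E₀ = 54.4936 − 36.691976 = 17.801624
spread = −(1/T)·ln(B₀/D) − r = −(1/9.2940)·ln(17.801624/33.2490) − 0.0523 = 0.01491918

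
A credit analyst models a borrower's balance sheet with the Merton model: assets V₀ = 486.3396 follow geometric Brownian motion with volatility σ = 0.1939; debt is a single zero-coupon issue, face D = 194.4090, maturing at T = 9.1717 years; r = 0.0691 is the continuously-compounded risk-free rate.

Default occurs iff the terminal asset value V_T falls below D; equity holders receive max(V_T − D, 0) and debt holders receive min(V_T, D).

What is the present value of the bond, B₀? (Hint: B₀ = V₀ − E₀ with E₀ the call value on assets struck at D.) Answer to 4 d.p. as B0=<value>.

B0=102.9886

d₁ = [ln(V₀/D) + (r + σ²/2)T] / (σ√T)
   = [ln(486.3396/194.4090) + (0.0691 + 0.5·0.1939²)·9.1717] / (0.1939·√9.1717)
   = [0.916943 + 0.806180] / 0.587223 = 2.934360
d₂ = d₁ − σ√T = 2.934360 − 0.587223 = 2.347138
N(d₁) = 0.998329,  N(d₂) = 0.990541,  e^(−rT) = 0.530591
E₀ = V₀·N(d₁) − D·e^(−rT)·N(d₂)
   = 486.3396·0.998329 − 194.4090·0.530591·0.990541 = 383.350967
B₀ = V₀ − E₀ = 486.3396 − 383.350967 = 102.988633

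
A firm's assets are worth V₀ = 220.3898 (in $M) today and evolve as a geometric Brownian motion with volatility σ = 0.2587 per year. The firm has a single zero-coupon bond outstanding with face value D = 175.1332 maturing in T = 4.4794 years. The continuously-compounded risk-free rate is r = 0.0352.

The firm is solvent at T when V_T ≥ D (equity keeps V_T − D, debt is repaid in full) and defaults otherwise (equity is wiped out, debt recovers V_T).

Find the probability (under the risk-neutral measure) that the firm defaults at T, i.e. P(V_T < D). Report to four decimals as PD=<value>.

d₁ = [ln(V₀/D) + (r + σ²/2)T] / (σ√T)
   = [ln(220.3898/175.1332) + (0.0352 + 0.5·0.2587²)·4.4794] / (0.2587·√4.4794)
   = [0.229851 + 0.307568] / 0.547528 = 0.981538
d₂ = d₁ − σ√T = 0.981538 − 0.547528 = 0.434010
risk-neutral PD = N(−d₂) = N(-0.434010) = 0.332141

PD=0.3321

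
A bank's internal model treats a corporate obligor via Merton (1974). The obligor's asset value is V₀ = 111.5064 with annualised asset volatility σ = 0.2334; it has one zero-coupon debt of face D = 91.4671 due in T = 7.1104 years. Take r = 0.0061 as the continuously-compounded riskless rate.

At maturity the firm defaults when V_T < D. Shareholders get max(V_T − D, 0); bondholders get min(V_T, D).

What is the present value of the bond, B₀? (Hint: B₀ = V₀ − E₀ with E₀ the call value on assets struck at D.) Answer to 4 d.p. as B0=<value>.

B0=73.4826

d₁ = [ln(V₀/D) + (r + σ²/2)T] / (σ√T)
   = [ln(111.5064/91.4671) + (0.0061 + 0.5·0.2334²)·7.1104] / (0.2334·√7.1104)
   = [0.198103 + 0.237045] / 0.622369 = 0.699180
d₂ = d₁ − σ√T = 0.699180 − 0.622369 = 0.076811
N(d₁) = 0.757780,  N(d₂) = 0.530613,  e^(−rT) = 0.957554
E₀ = V₀·N(d₁) − D·e^(−rT)·N(d₂)
   = 111.5064·0.757780 − 91.4671·0.957554·0.530613 = 38.023776
B₀ = V₀ − E₀ = 111.5064 − 38.023776 = 73.482624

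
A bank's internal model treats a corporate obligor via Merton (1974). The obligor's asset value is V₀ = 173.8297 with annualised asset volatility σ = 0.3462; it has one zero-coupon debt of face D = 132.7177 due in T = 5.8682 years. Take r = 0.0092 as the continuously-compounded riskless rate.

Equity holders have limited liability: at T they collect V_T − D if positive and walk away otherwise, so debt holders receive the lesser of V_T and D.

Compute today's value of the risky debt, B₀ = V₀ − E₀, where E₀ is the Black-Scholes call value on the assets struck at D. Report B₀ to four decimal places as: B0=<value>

d₁ = [ln(V₀/D) + (r + σ²/2)T] / (σ√T)
   = [ln(173.8297/132.7177) + (0.0092 + 0.5·0.3462²)·5.8682] / (0.3462·√5.8682)
   = [0.269852 + 0.405652] / 0.838648 = 0.805468
d₂ = d₁ − σ√T = 0.805468 − 0.838648 = -0.033179
N(d₁) = 0.789725,  N(d₂) = 0.486766,  e^(−rT) = 0.947444
E₀ = V₀·N(d₁) − D·e^(−rT)·N(d₂)
   = 173.8297·0.789725 − 132.7177·0.947444·0.486766 = 76.070512
B₀ = V₀ − E₀ = 173.8297 − 76.070512 = 97.759188

B0=97.7592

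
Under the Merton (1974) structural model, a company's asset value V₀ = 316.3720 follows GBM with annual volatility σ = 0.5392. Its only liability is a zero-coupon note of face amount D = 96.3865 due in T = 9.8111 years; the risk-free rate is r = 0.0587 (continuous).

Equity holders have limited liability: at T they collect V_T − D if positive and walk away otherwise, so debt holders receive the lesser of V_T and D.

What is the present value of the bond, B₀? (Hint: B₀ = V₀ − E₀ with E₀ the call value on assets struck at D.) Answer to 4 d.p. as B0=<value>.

B0=40.7064

d₁ = [ln(V₀/D) + (r + σ²/2)T] / (σ√T)
   = [ln(316.3720/96.3865) + (0.0587 + 0.5·0.5392²)·9.8111] / (0.5392·√9.8111)
   = [1.188553 + 2.002135] / 1.688919 = 1.889189
d₂ = d₁ − σ√T = 1.889189 − 1.688919 = 0.200271
N(d₁) = 0.970567,  N(d₂) = 0.579366,  e^(−rT) = 0.562192
E₀ = V₀·N(d₁) − D·e^(−rT)·N(d₂)
   = 316.3720·0.970567 − 96.3865·0.562192·0.579366 = 275.665643
B₀ = V₀ − E₀ = 316.3720 − 275.665643 = 40.706357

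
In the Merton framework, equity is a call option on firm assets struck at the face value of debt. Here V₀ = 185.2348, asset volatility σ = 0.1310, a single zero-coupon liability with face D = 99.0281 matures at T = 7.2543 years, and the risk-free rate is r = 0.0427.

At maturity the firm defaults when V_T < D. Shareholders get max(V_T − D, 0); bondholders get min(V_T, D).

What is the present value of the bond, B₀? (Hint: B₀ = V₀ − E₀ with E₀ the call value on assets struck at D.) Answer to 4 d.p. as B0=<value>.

d₁ = [ln(V₀/D) + (r + σ²/2)T] / (σ√T)
   = [ln(185.2348/99.0281) + (0.0427 + 0.5·0.1310²)·7.2543] / (0.1310·√7.2543)
   = [0.626221 + 0.372004] / 0.352833 = 2.829171
d₂ = d₁ − σ√T = 2.829171 − 0.352833 = 2.476339
N(d₁) = 0.997667,  N(d₂) = 0.993363,  e^(−rT) = 0.733624
E₀ = V₀·N(d₁) − D·e^(−rT)·N(d₂)
   = 185.2348·0.997667 − 99.0281·0.733624·0.993363 = 112.635339
B₀ = V₀ − E₀ = 185.2348 − 112.635339 = 72.599461

B0=72.5995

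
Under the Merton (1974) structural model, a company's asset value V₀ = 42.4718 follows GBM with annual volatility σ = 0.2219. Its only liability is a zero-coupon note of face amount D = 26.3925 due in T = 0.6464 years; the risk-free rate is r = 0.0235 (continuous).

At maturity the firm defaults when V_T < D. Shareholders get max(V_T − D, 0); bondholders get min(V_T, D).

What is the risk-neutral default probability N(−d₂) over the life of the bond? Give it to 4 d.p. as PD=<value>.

d₁ = [ln(V₀/D) + (r + σ²/2)T] / (σ√T)
   = [ln(42.4718/26.3925) + (0.0235 + 0.5·0.2219²)·0.6464] / (0.2219·√0.6464)
   = [0.475760 + 0.031105] / 0.178405 = 2.841086
d₂ = d₁ − σ√T = 2.841086 − 0.178405 = 2.662681
risk-neutral PD = N(−d₂) = N(-2.662681) = 0.003876

PD=0.0039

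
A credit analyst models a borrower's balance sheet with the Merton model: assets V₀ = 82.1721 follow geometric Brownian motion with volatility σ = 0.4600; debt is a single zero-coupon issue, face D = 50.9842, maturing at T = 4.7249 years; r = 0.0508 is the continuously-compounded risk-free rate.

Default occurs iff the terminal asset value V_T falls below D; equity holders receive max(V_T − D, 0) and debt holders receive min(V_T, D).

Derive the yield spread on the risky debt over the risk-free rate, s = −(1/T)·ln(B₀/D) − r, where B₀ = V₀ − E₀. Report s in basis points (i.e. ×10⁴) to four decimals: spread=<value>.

spread=432.9210

d₁ = [ln(V₀/D) + (r + σ²/2)T] / (σ√T)
   = [ln(82.1721/50.9842) + (0.0508 + 0.5·0.4600²)·4.7249] / (0.4600·√4.7249)
   = [0.477300 + 0.739919] / 0.999894 = 1.217348
d₂ = d₁ − σ√T = 1.217348 − 0.999894 = 0.217454
N(d₁) = 0.888264,  N(d₂) = 0.586073,  e^(−rT) = 0.786608
E₀ = V₀·N(d₁) − D·e^(−rT)·N(d₂)
   = 82.1721·0.888264 − 50.9842·0.786608·0.586073 = 49.486323
B₀ = V₀ − E₀ = 82.1721 − 49.486323 = 32.685777
spread = −(1/T)·ln(B₀/D) − r = −(1/4.7249)·ln(32.685777/50.9842) − 0.0508 = 0.04329210
in basis points: 0.04329210 × 10⁴ = 432.9210 bp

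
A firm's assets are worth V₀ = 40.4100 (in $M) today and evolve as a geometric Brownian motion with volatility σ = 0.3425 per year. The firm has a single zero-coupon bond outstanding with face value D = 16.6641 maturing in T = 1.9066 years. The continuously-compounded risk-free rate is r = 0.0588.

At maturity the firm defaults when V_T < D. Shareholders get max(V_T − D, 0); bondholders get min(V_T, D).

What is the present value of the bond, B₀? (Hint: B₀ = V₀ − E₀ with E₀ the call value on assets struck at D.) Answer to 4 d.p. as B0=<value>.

d₁ = [ln(V₀/D) + (r + σ²/2)T] / (σ√T)
   = [ln(40.4100/16.6641) + (0.0588 + 0.5·0.3425²)·1.9066] / (0.3425·√1.9066)
   = [0.885821 + 0.223936] / 0.472923 = 2.346591
d₂ = d₁ − σ√T = 2.346591 − 0.472923 = 1.873668
N(d₁) = 0.990527,  N(d₂) = 0.969512,  e^(−rT) = 0.893948
E₀ = V₀·N(d₁) − D·e^(−rT)·N(d₂)
   = 40.4100·0.990527 − 16.6641·0.893948·0.969512 = 25.584539
B₀ = V₀ − E₀ = 40.4100 − 25.584539 = 14.825461

B0=14.8255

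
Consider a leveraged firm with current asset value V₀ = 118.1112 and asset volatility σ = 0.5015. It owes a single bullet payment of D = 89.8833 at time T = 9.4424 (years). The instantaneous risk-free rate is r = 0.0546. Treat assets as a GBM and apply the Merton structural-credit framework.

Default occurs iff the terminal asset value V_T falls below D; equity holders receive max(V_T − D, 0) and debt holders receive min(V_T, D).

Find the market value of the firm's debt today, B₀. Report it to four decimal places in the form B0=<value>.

B0=33.1542

d₁ = [ln(V₀/D) + (r + σ²/2)T] / (σ√T)
   = [ln(118.1112/89.8833) + (0.0546 + 0.5·0.5015²)·9.4424] / (0.5015·√9.4424)
   = [0.273114 + 1.702947] / 1.541034 = 1.282296
d₂ = d₁ − σ√T = 1.282296 − 1.541034 = -0.258737
N(d₁) = 0.900131,  N(d₂) = 0.397919,  e^(−rT) = 0.597169
E₀ = V₀·N(d₁) − D·e^(−rT)·N(d₂)
   = 118.1112·0.900131 − 89.8833·0.597169·0.397919 = 84.957002
B₀ = V₀ − E₀ = 118.1112 − 84.957002 = 33.154198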